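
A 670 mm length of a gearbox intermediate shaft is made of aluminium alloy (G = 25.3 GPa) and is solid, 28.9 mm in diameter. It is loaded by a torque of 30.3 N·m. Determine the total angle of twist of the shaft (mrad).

J = πd⁴/32 = π(0.0289)⁴/32 = 6.848×10^-8 m⁴.
θ = T·L/(G·J) = 30.30 × 0.670 / (25.3×10⁹ × 6.848×10^-8) = 0.01172 rad.

11.7 mrad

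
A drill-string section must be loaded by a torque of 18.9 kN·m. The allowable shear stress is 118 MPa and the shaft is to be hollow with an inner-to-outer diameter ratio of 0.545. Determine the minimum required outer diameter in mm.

96.4 mm

For a hollow shaft with d_i/d_o = 0.545: τ_max = 16T/(π d_o³ (1−k⁴)), so d_o = [16T/(π τ_allow (1−k⁴))]^(1/3) = [16·18900/(π·1.18×10^8·0.9118)]^(1/3) = 0.09636 m.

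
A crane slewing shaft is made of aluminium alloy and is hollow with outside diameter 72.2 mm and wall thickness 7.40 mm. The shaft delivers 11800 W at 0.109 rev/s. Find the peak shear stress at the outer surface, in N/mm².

388 N/mm²

ω = 2π·0.109 = 0.6849 rad/s, so T = P/ω = 11800 / 0.6849 = 17230 N·m.
J = π(d_o⁴ − d_i⁴)/32 = π(0.0722⁴ − 0.0574⁴)/32 = 1.602×10^-6 m⁴.
τ_max = T·r/J = 17230 × 0.0361 / 1.602×10^-6 = 3.882×10^8 Pa.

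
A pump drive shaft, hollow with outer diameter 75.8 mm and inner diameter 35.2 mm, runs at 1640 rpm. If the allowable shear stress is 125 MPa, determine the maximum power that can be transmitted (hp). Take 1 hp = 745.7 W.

2350 hp

J = π(d_o⁴ − d_i⁴)/32 = π(0.0758⁴ − 0.0352⁴)/32 = 3.090×10^-6 m⁴.
T_max = τ_allow·J/r = 1.25×10^8 × 3.090×10^-6 / 0.0379 = 10190 N·m.
ω = 2π·1640/60 = 171.7 rad/s, so P_max = T_max·ω = 1.750×10^6 W.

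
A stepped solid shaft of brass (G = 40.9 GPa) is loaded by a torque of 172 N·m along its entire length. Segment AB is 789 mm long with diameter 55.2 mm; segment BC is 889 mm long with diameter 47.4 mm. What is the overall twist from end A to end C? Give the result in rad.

0.0112 rad

J_AB = π(0.0552)⁴/32 = 9.11×10^-7 m⁴; J_BC = π(0.0474)⁴/32 = 4.96×10^-7 m⁴.
θ = (T/G)·Σ L_i/J_i = (172.0/40.9×10⁹)·(0.789/9.11×10^-7 + 0.889/4.96×10^-7) = 0.01118 rad.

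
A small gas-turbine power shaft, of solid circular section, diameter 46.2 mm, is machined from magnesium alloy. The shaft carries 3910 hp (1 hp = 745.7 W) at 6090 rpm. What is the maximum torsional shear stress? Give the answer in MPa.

ω = 2π·6090/60 = 637.7 rad/s, so T = P/ω = 3910×745.7 / 637.7 = 4572 N·m.
J = πd⁴/32 = π(0.0462)⁴/32 = 4.473×10^-7 m⁴.
τ_max = T·r/J = 4572 × 0.0231 / 4.473×10^-7 = 2.361×10^8 Pa.

236 MPa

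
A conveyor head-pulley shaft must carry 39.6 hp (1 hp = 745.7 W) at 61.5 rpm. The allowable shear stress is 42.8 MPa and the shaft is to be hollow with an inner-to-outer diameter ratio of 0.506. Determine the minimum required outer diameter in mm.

83.6 mm

ω = 2π·61.5/60 = 6.440 rad/s, so T = P/ω = 39.6×745.7 / 6.440 = 4585 N·m.
For a hollow shaft with d_i/d_o = 0.506: τ_max = 16T/(π d_o³ (1−k⁴)), so d_o = [16T/(π τ_allow (1−k⁴))]^(1/3) = [16·4585/(π·4.28×10^7·0.9344)]^(1/3) = 0.08358 m.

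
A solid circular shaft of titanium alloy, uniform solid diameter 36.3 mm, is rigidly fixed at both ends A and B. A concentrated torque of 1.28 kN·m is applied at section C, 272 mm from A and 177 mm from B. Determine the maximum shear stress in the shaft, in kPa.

82600 kPa

With uniform GJ and both ends fixed, compatibility θ_AC = θ_CB gives T_A·a = T_B·b, together with T_A + T_B = T₀.
T_A = T₀·b/(a+b) = 1280·177/449.0 = 504.6 N·m; T_B = 775.4 N·m.
τ in each portion: τ_AC = 5.37×10^7 Pa, τ_CB = 8.26×10^7 Pa; maximum is in CB.
τ_max = T_CB·r/J = 775.4·0.0181/1.70×10^-7 = 8.256×10^7 Pa.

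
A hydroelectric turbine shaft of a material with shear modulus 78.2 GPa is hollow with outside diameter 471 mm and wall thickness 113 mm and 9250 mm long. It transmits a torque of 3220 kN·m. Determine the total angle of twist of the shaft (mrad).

85.1 mrad

J = π(d_o⁴ − d_i⁴)/32 = π(0.471⁴ − 0.245⁴)/32 = 4.478×10^-3 m⁴.
θ = T·L/(G·J) = 3.220e6 × 9.25 / (78.2×10⁹ × 4.478×10^-3) = 0.08506 rad.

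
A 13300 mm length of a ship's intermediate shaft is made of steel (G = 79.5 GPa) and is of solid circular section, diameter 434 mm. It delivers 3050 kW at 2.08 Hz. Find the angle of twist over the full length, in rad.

ω = 2π·2.08 = 13.07 rad/s, so T = P/ω = 3050×10³ / 13.07 = 233400 N·m.
J = πd⁴/32 = π(0.434)⁴/32 = 3.483×10^-3 m⁴.
θ = T·L/(G·J) = 233400 × 13.3 / (79.5×10⁹ × 3.483×10^-3) = 0.01121 rad.

0.0112 rad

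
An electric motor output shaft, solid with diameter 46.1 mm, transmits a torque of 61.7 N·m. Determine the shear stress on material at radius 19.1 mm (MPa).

J = πd⁴/32 = π(0.0461)⁴/32 = 4.434×10^-7 m⁴.
Shear stress varies linearly with radius: τ = T·r/J = 61.70 × 0.0191 / 4.434×10^-7 = 2.658×10^6 Pa.

2.66 MPa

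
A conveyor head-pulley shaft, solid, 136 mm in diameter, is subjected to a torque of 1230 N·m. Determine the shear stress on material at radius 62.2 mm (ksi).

0.330 ksi

J = πd⁴/32 = π(0.136)⁴/32 = 3.359×10^-5 m⁴.
Shear stress varies linearly with radius: τ = T·r/J = 1230 × 0.0622 / 3.359×10^-5 = 2.278×10^6 Pa.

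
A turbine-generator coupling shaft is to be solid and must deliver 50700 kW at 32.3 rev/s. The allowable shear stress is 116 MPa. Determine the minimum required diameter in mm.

222 mm

ω = 2π·32.3 = 202.9 rad/s, so T = P/ω = 50700×10³ / 202.9 = 249800 N·m.
For a solid shaft τ_max = 16T/(πd³), so d = (16T/(π τ_allow))^(1/3) = (16·249800/(π·1.16×10^8))^(1/3) = 0.2222 m.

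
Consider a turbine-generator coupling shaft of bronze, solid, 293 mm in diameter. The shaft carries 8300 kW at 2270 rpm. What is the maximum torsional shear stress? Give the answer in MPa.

7.07 MPa

ω = 2π·2270/60 = 237.7 rad/s, so T = P/ω = 8300×10³ / 237.7 = 34920 N·m.
J = πd⁴/32 = π(0.293)⁴/32 = 7.236×10^-4 m⁴.
τ_max = T·r/J = 34920 × 0.146 / 7.236×10^-4 = 7.070×10^6 Pa.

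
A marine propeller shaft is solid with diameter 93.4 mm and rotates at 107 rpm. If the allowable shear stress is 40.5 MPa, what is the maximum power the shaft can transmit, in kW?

72.6 kW

J = πd⁴/32 = π(0.0934)⁴/32 = 7.471×10^-6 m⁴.
T_max = τ_allow·J/r = 4.05×10^7 × 7.471×10^-6 / 0.0467 = 6479 N·m.
ω = 2π·107/60 = 11.21 rad/s, so P_max = T_max·ω = 7.260×10^4 W.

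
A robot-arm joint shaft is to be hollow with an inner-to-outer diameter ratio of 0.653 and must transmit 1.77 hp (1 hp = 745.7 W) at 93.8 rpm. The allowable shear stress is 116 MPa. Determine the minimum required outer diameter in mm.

19.3 mm

ω = 2π·93.8/60 = 9.823 rad/s, so T = P/ω = 1.77×745.7 / 9.823 = 134.4 N·m.
For a hollow shaft with d_i/d_o = 0.653: τ_max = 16T/(π d_o³ (1−k⁴)), so d_o = [16T/(π τ_allow (1−k⁴))]^(1/3) = [16·134.4/(π·1.16×10^8·0.8182)]^(1/3) = 0.01932 m.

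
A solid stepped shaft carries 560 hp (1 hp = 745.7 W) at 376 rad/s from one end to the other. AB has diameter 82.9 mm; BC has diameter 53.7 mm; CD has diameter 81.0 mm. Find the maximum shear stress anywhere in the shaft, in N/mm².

ω = 376 rad/s, so T = P/ω = 560×745.7 / 376.0 = 1111 N·m.
Under the same torque, τ_max = 16T/(πd³) is largest where d is smallest — segment BC (d = 53.7 mm).
τ_max = 16·1111/(π·(0.0537)³) = 3.653×10^7 Pa.

36.5 N/mm²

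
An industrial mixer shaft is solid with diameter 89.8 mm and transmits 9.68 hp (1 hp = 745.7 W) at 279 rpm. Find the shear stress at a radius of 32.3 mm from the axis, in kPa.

1250 kPa

ω = 2π·279/60 = 29.22 rad/s, so T = P/ω = 9.68×745.7 / 29.22 = 247.1 N·m.
J = πd⁴/32 = π(0.0898)⁴/32 = 6.384×10^-6 m⁴.
Shear stress varies linearly with radius: τ = T·r/J = 247.1 × 0.0323 / 6.384×10^-6 = 1.250×10^6 Pa.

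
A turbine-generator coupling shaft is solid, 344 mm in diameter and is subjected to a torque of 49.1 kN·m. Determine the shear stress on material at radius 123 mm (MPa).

4.39 MPa

J = πd⁴/32 = π(0.344)⁴/32 = 1.375×10^-3 m⁴.
Shear stress varies linearly with radius: τ = T·r/J = 49100 × 0.123 / 1.375×10^-3 = 4.393×10^6 Pa.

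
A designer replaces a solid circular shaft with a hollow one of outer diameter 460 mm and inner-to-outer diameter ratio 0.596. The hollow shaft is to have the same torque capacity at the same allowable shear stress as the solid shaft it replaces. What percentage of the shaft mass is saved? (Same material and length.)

Equal τ_max and T ⇒ the solid shaft needs d_s³ = d_o³(1−k⁴), so d_s = 460·(1−0.596⁴)^(1/3) = 439.8 mm.
Area ratio A_h/A_s = d_o²(1−k²)/d_s² = (1−k²)/(1−k⁴)^(2/3) = 0.7054.
Mass saving = 1 − 0.7054 = 29.5 %.

29.5 %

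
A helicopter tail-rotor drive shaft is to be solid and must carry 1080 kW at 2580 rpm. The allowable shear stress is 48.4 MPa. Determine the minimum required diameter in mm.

74.9 mm

ω = 2π·2580/60 = 270.2 rad/s, so T = P/ω = 1080×10³ / 270.2 = 3997 N·m.
For a solid shaft τ_max = 16T/(πd³), so d = (16T/(π τ_allow))^(1/3) = (16·3997/(π·4.84×10^7))^(1/3) = 0.07493 m.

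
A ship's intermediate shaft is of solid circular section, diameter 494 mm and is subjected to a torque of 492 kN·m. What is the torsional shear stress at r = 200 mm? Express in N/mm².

J = πd⁴/32 = π(0.494)⁴/32 = 5.847×10^-3 m⁴.
Shear stress varies linearly with radius: τ = T·r/J = 492000 × 0.200 / 5.847×10^-3 = 1.683×10^7 Pa.

16.8 N/mm²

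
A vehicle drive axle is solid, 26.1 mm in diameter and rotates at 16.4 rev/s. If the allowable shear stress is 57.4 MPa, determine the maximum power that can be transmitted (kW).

20.6 kW

J = πd⁴/32 = π(0.0261)⁴/32 = 4.556×10^-8 m⁴.
T_max = τ_allow·J/r = 5.74×10^7 × 4.556×10^-8 / 0.0131 = 200.4 N·m.
ω = 2π·16.4 = 103.0 rad/s, so P_max = T_max·ω = 2.065×10^4 W.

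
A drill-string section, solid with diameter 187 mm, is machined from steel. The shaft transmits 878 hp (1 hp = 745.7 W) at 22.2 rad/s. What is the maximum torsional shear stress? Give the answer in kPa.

ω = 22.2 rad/s, so T = P/ω = 878×745.7 / 22.20 = 29490 N·m.
J = πd⁴/32 = π(0.187)⁴/32 = 1.201×10^-4 m⁴.
τ_max = T·r/J = 29490 × 0.0935 / 1.201×10^-4 = 2.297×10^7 Pa.

23000 kPa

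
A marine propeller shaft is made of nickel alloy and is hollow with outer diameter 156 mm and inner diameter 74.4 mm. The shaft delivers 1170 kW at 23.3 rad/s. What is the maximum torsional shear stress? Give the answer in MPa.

71.0 MPa

ω = 23.3 rad/s, so T = P/ω = 1170×10³ / 23.30 = 50210 N·m.
J = π(d_o⁴ − d_i⁴)/32 = π(0.156⁴ − 0.0744⁴)/32 = 5.514×10^-5 m⁴.
τ_max = T·r/J = 50210 × 0.0780 / 5.514×10^-5 = 7.104×10^7 Pa.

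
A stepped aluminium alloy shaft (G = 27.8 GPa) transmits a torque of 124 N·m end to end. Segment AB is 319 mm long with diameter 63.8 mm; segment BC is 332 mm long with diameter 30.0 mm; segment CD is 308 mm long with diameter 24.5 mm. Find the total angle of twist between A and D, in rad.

J_AB = π(0.0638)⁴/32 = 1.63×10^-6 m⁴; J_BC = π(0.0300)⁴/32 = 7.95×10^-8 m⁴; J_CD = π(0.0245)⁴/32 = 3.54×10^-8 m⁴.
θ = (T/G)·Σ L_i/J_i = (124.0/27.8×10⁹)·(0.319/1.63×10^-6 + 0.332/7.95×10^-8 + 0.308/3.54×10^-8) = 0.05834 rad.

0.0583 rad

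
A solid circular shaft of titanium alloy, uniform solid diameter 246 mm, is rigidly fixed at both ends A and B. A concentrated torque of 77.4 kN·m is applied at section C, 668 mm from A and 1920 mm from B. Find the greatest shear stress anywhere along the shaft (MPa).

With uniform GJ and both ends fixed, compatibility θ_AC = θ_CB gives T_A·a = T_B·b, together with T_A + T_B = T₀.
T_A = T₀·b/(a+b) = 77400·1920/2588 = 57420 N·m; T_B = 19980 N·m.
τ in each portion: τ_AC = 1.96×10^7 Pa, τ_CB = 6.83×10^6 Pa; maximum is in AC.
τ_max = T_AC·r/J = 57420·0.123/3.60×10^-4 = 1.964×10^7 Pa.

19.6 MPa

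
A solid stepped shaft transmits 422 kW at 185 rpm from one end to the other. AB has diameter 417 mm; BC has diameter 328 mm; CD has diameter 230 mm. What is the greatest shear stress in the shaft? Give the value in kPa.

9120 kPa

ω = 2π·185/60 = 19.37 rad/s, so T = P/ω = 422×10³ / 19.37 = 21780 N·m.
Under the same torque, τ_max = 16T/(πd³) is largest where d is smallest — segment CD (d = 230 mm).
τ_max = 16·21780/(π·(0.230)³) = 9.118×10^6 Pa.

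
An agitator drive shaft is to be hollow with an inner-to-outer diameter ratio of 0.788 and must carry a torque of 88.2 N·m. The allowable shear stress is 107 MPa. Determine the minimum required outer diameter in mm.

For a hollow shaft with d_i/d_o = 0.788: τ_max = 16T/(π d_o³ (1−k⁴)), so d_o = [16T/(π τ_allow (1−k⁴))]^(1/3) = [16·88.20/(π·1.07×10^8·0.6144)]^(1/3) = 0.01898 m.

19.0 mm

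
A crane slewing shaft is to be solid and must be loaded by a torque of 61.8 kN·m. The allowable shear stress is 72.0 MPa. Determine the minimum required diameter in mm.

164 mm

For a solid shaft τ_max = 16T/(πd³), so d = (16T/(π τ_allow))^(1/3) = (16·61800/(π·7.20×10^7))^(1/3) = 0.1635 m.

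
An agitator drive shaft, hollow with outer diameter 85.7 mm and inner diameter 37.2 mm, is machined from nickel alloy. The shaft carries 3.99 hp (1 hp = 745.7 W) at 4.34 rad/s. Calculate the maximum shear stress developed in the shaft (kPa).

ω = 4.34 rad/s, so T = P/ω = 3.99×745.7 / 4.340 = 685.6 N·m.
J = π(d_o⁴ − d_i⁴)/32 = π(0.0857⁴ − 0.0372⁴)/32 = 5.108×10^-6 m⁴.
τ_max = T·r/J = 685.6 × 0.0428 / 5.108×10^-6 = 5.751×10^6 Pa.

5750 kPa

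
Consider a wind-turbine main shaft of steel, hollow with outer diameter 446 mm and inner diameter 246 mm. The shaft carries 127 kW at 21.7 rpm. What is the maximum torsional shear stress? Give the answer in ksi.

ω = 2π·21.7/60 = 2.272 rad/s, so T = P/ω = 127×10³ / 2.272 = 55890 N·m.
J = π(d_o⁴ − d_i⁴)/32 = π(0.446⁴ − 0.246⁴)/32 = 3.525×10^-3 m⁴.
τ_max = T·r/J = 55890 × 0.223 / 3.525×10^-3 = 3.536×10^6 Pa.

0.513 ksi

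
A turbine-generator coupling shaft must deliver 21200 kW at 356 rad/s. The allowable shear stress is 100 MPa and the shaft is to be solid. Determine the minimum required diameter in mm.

ω = 356 rad/s, so T = P/ω = 21200×10³ / 356.0 = 59550 N·m.
For a solid shaft τ_max = 16T/(πd³), so d = (16T/(π τ_allow))^(1/3) = (16·59550/(π·1.00×10^8))^(1/3) = 0.1448 m.

145 mm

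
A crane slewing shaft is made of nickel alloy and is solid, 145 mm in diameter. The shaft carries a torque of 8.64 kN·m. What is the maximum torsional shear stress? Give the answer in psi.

J = πd⁴/32 = π(0.145)⁴/32 = 4.340×10^-5 m⁴.
τ_max = T·r/J = 8640 × 0.0725 / 4.340×10^-5 = 1.443×10^7 Pa.

2090 psi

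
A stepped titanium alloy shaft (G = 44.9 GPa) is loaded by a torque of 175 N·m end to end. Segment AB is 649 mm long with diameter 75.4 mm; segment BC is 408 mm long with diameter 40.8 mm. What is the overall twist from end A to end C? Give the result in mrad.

J_AB = π(0.0754)⁴/32 = 3.17×10^-6 m⁴; J_BC = π(0.0408)⁴/32 = 2.72×10^-7 m⁴.
θ = (T/G)·Σ L_i/J_i = (175.0/44.9×10⁹)·(0.649/3.17×10^-6 + 0.408/2.72×10^-7) = 6.643×10^-3 rad.

6.64 mrad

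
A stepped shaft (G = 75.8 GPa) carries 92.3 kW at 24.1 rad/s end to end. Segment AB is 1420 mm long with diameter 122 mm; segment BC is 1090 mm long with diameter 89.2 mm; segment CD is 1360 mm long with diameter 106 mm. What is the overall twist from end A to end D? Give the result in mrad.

17.7 mrad

ω = 24.1 rad/s, so T = P/ω = 92.3×10³ / 24.10 = 3830 N·m.
J_AB = π(0.122)⁴/32 = 2.17×10^-5 m⁴; J_BC = π(0.0892)⁴/32 = 6.22×10^-6 m⁴; J_CD = π(0.106)⁴/32 = 1.24×10^-5 m⁴.
θ = (T/G)·Σ L_i/J_i = (3830/75.8×10⁹)·(1.42/2.17×10^-5 + 1.09/6.22×10^-6 + 1.36/1.24×10^-5) = 0.01770 rad.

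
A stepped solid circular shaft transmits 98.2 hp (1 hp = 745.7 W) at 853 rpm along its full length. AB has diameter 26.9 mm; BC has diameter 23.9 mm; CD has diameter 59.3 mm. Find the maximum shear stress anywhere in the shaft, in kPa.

ω = 2π·853/60 = 89.33 rad/s, so T = P/ω = 98.2×745.7 / 89.33 = 819.8 N·m.
Under the same torque, τ_max = 16T/(πd³) is largest where d is smallest — segment BC (d = 23.9 mm).
τ_max = 16·819.8/(π·(0.0239)³) = 3.058×10^8 Pa.

306000 kPa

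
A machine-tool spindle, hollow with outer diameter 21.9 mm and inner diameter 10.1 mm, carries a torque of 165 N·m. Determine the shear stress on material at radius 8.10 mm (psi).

J = π(d_o⁴ − d_i⁴)/32 = π(0.0219⁴ − 0.0101⁴)/32 = 2.156×10^-8 m⁴.
Shear stress varies linearly with radius: τ = T·r/J = 165.0 × 0.00810 / 2.156×10^-8 = 6.199×10^7 Pa.

8990 psi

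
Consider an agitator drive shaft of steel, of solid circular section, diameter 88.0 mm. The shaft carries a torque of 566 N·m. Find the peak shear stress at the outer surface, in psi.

J = πd⁴/32 = π(0.0880)⁴/32 = 5.887×10^-6 m⁴.
τ_max = T·r/J = 566.0 × 0.0440 / 5.887×10^-6 = 4.230×10^6 Pa.

614 psi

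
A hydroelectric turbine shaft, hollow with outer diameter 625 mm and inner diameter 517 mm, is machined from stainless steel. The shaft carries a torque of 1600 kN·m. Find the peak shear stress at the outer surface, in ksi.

9.10 ksi

J = π(d_o⁴ − d_i⁴)/32 = π(0.625⁴ − 0.517⁴)/32 = 7.966×10^-3 m⁴.
τ_max = T·r/J = 1.600e6 × 0.312 / 7.966×10^-3 = 6.276×10^7 Pa.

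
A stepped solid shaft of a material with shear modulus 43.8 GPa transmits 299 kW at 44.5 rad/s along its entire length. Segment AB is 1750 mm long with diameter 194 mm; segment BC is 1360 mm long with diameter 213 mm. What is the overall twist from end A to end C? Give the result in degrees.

ω = 44.5 rad/s, so T = P/ω = 299×10³ / 44.50 = 6719 N·m.
J_AB = π(0.194)⁴/32 = 1.39×10^-4 m⁴; J_BC = π(0.213)⁴/32 = 2.02×10^-4 m⁴.
θ = (T/G)·Σ L_i/J_i = (6719/43.8×10⁹)·(1.75/1.39×10^-4 + 1.36/2.02×10^-4) = 2.963×10^-3 rad.

0.170°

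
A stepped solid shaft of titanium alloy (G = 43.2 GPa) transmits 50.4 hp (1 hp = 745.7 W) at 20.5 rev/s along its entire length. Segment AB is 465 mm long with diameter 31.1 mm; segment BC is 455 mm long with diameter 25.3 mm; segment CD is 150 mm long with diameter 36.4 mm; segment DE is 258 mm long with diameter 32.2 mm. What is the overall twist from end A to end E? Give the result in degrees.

7.62°

ω = 2π·20.5 = 128.8 rad/s, so T = P/ω = 50.4×745.7 / 128.8 = 291.8 N·m.
J_AB = π(0.0311)⁴/32 = 9.18×10^-8 m⁴; J_BC = π(0.0253)⁴/32 = 4.02×10^-8 m⁴; J_CD = π(0.0364)⁴/32 = 1.72×10^-7 m⁴; J_DE = π(0.0322)⁴/32 = 1.06×10^-7 m⁴.
θ = (T/G)·Σ L_i/J_i = (291.8/43.2×10⁹)·(0.465/9.18×10^-8 + 0.455/4.02×10^-8 + 0.150/1.72×10^-7 + 0.258/1.06×10^-7) = 0.1330 rad.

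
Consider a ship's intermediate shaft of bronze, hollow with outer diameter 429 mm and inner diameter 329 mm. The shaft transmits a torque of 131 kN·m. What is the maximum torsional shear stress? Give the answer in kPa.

12900 kPa

J = π(d_o⁴ − d_i⁴)/32 = π(0.429⁴ − 0.329⁴)/32 = 2.175×10^-3 m⁴.
τ_max = T·r/J = 131000 × 0.214 / 2.175×10^-3 = 1.292×10^7 Pa.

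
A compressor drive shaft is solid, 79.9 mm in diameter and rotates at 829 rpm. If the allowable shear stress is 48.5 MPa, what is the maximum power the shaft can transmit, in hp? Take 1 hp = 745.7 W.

J = πd⁴/32 = π(0.0799)⁴/32 = 4.001×10^-6 m⁴.
T_max = τ_allow·J/r = 4.85×10^7 × 4.001×10^-6 / 0.0399 = 4857 N·m.
ω = 2π·829/60 = 86.81 rad/s, so P_max = T_max·ω = 4.217×10^5 W.

565 hp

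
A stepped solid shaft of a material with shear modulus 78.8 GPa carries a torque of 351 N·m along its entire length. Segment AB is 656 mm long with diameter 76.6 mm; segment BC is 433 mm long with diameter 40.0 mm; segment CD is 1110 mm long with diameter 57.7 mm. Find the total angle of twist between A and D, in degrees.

0.750°

J_AB = π(0.0766)⁴/32 = 3.38×10^-6 m⁴; J_BC = π(0.0400)⁴/32 = 2.51×10^-7 m⁴; J_CD = π(0.0577)⁴/32 = 1.09×10^-6 m⁴.
θ = (T/G)·Σ L_i/J_i = (351.0/78.8×10⁹)·(0.656/3.38×10^-6 + 0.433/2.51×10^-7 + 1.11/1.09×10^-6) = 0.01308 rad.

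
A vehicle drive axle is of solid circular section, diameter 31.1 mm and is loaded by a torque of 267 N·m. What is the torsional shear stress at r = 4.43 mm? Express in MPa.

J = πd⁴/32 = π(0.0311)⁴/32 = 9.184×10^-8 m⁴.
Shear stress varies linearly with radius: τ = T·r/J = 267.0 × 0.00443 / 9.184×10^-8 = 1.288×10^7 Pa.

12.9 MPa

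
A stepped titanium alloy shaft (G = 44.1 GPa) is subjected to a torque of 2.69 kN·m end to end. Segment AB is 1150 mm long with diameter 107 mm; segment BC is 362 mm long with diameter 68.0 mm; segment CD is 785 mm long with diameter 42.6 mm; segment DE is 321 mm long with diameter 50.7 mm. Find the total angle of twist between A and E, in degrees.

11.1°

J_AB = π(0.107)⁴/32 = 1.29×10^-5 m⁴; J_BC = π(0.0680)⁴/32 = 2.10×10^-6 m⁴; J_CD = π(0.0426)⁴/32 = 3.23×10^-7 m⁴; J_DE = π(0.0507)⁴/32 = 6.49×10^-7 m⁴.
θ = (T/G)·Σ L_i/J_i = (2690/44.1×10⁹)·(1.15/1.29×10^-5 + 0.362/2.10×10^-6 + 0.785/3.23×10^-7 + 0.321/6.49×10^-7) = 0.1943 rad.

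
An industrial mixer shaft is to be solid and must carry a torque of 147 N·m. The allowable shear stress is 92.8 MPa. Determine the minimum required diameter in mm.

20.1 mm

For a solid shaft τ_max = 16T/(πd³), so d = (16T/(π τ_allow))^(1/3) = (16·147.0/(π·9.28×10^7))^(1/3) = 0.02006 m.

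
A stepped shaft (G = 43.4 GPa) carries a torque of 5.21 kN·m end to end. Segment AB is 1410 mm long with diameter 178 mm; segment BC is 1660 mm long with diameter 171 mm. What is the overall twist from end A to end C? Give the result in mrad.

J_AB = π(0.178)⁴/32 = 9.86×10^-5 m⁴; J_BC = π(0.171)⁴/32 = 8.39×10^-5 m⁴.
θ = (T/G)·Σ L_i/J_i = (5210/43.4×10⁹)·(1.41/9.86×10^-5 + 1.66/8.39×10^-5) = 4.091×10^-3 rad.

4.09 mrad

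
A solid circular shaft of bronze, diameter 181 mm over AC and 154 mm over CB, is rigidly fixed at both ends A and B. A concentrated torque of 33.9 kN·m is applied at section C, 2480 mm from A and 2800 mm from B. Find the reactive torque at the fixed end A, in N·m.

23200 N·m

Compatibility: T_A·a/J_AC = T_B·b/J_CB with T_A + T_B = T₀.
J_AC = 1.05×10^-4 m⁴, J_CB = 5.52×10^-5 m⁴, so T_A = T₀·(J_AC/a)/((J_AC/a)+(J_CB/b)) = 23150 N·m, T_B = 10750 N·m.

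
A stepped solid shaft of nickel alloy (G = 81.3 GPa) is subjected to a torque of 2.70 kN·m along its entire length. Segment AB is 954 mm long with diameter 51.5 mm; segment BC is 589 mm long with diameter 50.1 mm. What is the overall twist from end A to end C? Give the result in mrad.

J_AB = π(0.0515)⁴/32 = 6.91×10^-7 m⁴; J_BC = π(0.0501)⁴/32 = 6.19×10^-7 m⁴.
θ = (T/G)·Σ L_i/J_i = (2700/81.3×10⁹)·(0.954/6.91×10^-7 + 0.589/6.19×10^-7) = 0.07750 rad.

77.5 mrad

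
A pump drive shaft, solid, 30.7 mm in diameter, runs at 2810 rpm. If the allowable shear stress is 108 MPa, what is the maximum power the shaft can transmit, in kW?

181 kW

J = πd⁴/32 = π(0.0307)⁴/32 = 8.721×10^-8 m⁴.
T_max = τ_allow·J/r = 1.08×10^8 × 8.721×10^-8 / 0.0153 = 613.6 N·m.
ω = 2π·2810/60 = 294.3 rad/s, so P_max = T_max·ω = 1.806×10^5 W.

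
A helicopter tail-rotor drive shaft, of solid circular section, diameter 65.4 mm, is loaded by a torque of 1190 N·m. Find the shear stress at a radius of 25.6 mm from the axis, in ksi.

2.46 ksi

J = πd⁴/32 = π(0.0654)⁴/32 = 1.796×10^-6 m⁴.
Shear stress varies linearly with radius: τ = T·r/J = 1190 × 0.0256 / 1.796×10^-6 = 1.696×10^7 Pa.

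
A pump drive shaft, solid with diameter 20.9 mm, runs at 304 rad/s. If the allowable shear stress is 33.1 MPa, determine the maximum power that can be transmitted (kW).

J = πd⁴/32 = π(0.0209)⁴/32 = 1.873×10^-8 m⁴.
T_max = τ_allow·J/r = 3.31×10^7 × 1.873×10^-8 / 0.0104 = 59.33 N·m.
ω = 304 rad/s, so P_max = T_max·ω = 1.804×10^4 W.

18.0 kW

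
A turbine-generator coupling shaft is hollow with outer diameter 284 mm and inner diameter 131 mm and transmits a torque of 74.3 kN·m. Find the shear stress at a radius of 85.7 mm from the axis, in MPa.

J = π(d_o⁴ − d_i⁴)/32 = π(0.284⁴ − 0.131⁴)/32 = 6.098×10^-4 m⁴.
Shear stress varies linearly with radius: τ = T·r/J = 74300 × 0.0857 / 6.098×10^-4 = 1.044×10^7 Pa.

10.4 MPa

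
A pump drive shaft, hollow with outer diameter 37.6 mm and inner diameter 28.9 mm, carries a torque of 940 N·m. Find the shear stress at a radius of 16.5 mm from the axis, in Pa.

1.21e8 Pa

J = π(d_o⁴ − d_i⁴)/32 = π(0.0376⁴ − 0.0289⁴)/32 = 1.277×10^-7 m⁴.
Shear stress varies linearly with radius: τ = T·r/J = 940.0 × 0.0165 / 1.277×10^-7 = 1.214×10^8 Pa.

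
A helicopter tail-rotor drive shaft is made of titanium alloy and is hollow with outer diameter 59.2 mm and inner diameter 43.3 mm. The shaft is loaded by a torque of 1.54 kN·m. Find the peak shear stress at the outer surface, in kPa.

53000 kPa

J = π(d_o⁴ − d_i⁴)/32 = π(0.0592⁴ − 0.0433⁴)/32 = 8.607×10^-7 m⁴.
τ_max = T·r/J = 1540 × 0.0296 / 8.607×10^-7 = 5.296×10^7 Pa.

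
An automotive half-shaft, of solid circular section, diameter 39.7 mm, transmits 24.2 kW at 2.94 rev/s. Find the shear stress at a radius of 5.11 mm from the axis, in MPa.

27.5 MPa

ω = 2π·2.94 = 18.47 rad/s, so T = P/ω = 24.2×10³ / 18.47 = 1310 N·m.
J = πd⁴/32 = π(0.0397)⁴/32 = 2.439×10^-7 m⁴.
Shear stress varies linearly with radius: τ = T·r/J = 1310 × 0.00511 / 2.439×10^-7 = 2.745×10^7 Pa.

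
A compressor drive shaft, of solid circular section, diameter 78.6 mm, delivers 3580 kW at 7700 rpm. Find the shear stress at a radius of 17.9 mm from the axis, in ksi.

ω = 2π·7700/60 = 806.3 rad/s, so T = P/ω = 3580×10³ / 806.3 = 4440 N·m.
J = πd⁴/32 = π(0.0786)⁴/32 = 3.747×10^-6 m⁴.
Shear stress varies linearly with radius: τ = T·r/J = 4440 × 0.0179 / 3.747×10^-6 = 2.121×10^7 Pa.

3.08 ksi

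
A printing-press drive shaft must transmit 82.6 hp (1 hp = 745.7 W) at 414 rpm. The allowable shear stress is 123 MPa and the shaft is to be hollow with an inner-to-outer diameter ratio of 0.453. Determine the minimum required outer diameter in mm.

39.5 mm

ω = 2π·414/60 = 43.35 rad/s, so T = P/ω = 82.6×745.7 / 43.35 = 1421 N·m.
For a hollow shaft with d_i/d_o = 0.453: τ_max = 16T/(π d_o³ (1−k⁴)), so d_o = [16T/(π τ_allow (1−k⁴))]^(1/3) = [16·1421/(π·1.23×10^8·0.9579)]^(1/3) = 0.03945 m.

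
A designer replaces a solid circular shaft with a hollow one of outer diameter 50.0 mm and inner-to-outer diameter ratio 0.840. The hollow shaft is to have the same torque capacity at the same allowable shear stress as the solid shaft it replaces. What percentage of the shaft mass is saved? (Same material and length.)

53.4 %

Equal τ_max and T ⇒ the solid shaft needs d_s³ = d_o³(1−k⁴), so d_s = 50.0·(1−0.840⁴)^(1/3) = 39.74 mm.
Area ratio A_h/A_s = d_o²(1−k²)/d_s² = (1−k²)/(1−k⁴)^(2/3) = 0.4660.
Mass saving = 1 − 0.4660 = 53.4 %.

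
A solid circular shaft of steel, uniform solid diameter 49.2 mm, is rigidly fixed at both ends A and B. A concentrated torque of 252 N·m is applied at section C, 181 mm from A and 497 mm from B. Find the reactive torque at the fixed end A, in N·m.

185 N·m

With uniform GJ and both ends fixed, compatibility θ_AC = θ_CB gives T_A·a = T_B·b, together with T_A + T_B = T₀.
T_A = T₀·b/(a+b) = 252.0·497/678.0 = 184.7 N·m; T_B = 67.27 N·m.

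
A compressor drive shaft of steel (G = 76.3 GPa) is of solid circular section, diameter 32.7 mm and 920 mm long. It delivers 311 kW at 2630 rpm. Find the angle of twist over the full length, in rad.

0.121 rad

ω = 2π·2630/60 = 275.4 rad/s, so T = P/ω = 311×10³ / 275.4 = 1129 N·m.
J = πd⁴/32 = π(0.0327)⁴/32 = 1.123×10^-7 m⁴.
θ = T·L/(G·J) = 1129 × 0.920 / (76.3×10⁹ × 1.123×10^-7) = 0.1213 rad.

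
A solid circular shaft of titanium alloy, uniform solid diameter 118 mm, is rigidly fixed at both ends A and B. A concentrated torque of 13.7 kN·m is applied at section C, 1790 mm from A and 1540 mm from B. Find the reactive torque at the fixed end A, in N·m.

With uniform GJ and both ends fixed, compatibility θ_AC = θ_CB gives T_A·a = T_B·b, together with T_A + T_B = T₀.
T_A = T₀·b/(a+b) = 13700·1540/3330 = 6336 N·m; T_B = 7364 N·m.

6340 N·m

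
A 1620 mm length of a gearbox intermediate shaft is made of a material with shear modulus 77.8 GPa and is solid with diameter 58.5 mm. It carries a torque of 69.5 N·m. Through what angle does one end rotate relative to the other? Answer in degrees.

0.0721°

J = πd⁴/32 = π(0.0585)⁴/32 = 1.150×10^-6 m⁴.
θ = T·L/(G·J) = 69.50 × 1.62 / (77.8×10⁹ × 1.150×10^-6) = 1.259×10^-3 rad.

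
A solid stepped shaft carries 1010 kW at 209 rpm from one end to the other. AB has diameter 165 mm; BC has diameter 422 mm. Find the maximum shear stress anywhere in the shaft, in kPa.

ω = 2π·209/60 = 21.89 rad/s, so T = P/ω = 1010×10³ / 21.89 = 46150 N·m.
Under the same torque, τ_max = 16T/(πd³) is largest where d is smallest — segment AB (d = 165 mm).
τ_max = 16·46150/(π·(0.165)³) = 5.232×10^7 Pa.

52300 kPa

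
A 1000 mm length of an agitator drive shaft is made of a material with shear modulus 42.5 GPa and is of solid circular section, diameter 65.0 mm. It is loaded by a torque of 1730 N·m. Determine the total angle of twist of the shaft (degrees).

1.33°

J = πd⁴/32 = π(0.0650)⁴/32 = 1.752×10^-6 m⁴.
θ = T·L/(G·J) = 1730 × 1.00 / (42.5×10⁹ × 1.752×10^-6) = 0.02323 rad.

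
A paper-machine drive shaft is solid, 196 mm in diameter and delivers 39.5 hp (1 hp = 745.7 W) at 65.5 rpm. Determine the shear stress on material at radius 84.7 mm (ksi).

ω = 2π·65.5/60 = 6.859 rad/s, so T = P/ω = 39.5×745.7 / 6.859 = 4294 N·m.
J = πd⁴/32 = π(0.196)⁴/32 = 1.449×10^-4 m⁴.
Shear stress varies linearly with radius: τ = T·r/J = 4294 × 0.0847 / 1.449×10^-4 = 2.510×10^6 Pa.

0.364 ksi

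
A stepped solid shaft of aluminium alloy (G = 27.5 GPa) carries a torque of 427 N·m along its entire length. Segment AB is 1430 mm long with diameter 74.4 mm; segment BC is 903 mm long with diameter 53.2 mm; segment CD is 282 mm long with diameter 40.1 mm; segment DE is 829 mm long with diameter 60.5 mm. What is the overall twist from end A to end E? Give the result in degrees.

J_AB = π(0.0744)⁴/32 = 3.01×10^-6 m⁴; J_BC = π(0.0532)⁴/32 = 7.86×10^-7 m⁴; J_CD = π(0.0401)⁴/32 = 2.54×10^-7 m⁴; J_DE = π(0.0605)⁴/32 = 1.32×10^-6 m⁴.
θ = (T/G)·Σ L_i/J_i = (427.0/27.5×10⁹)·(1.43/3.01×10^-6 + 0.903/7.86×10^-7 + 0.282/2.54×10^-7 + 0.829/1.32×10^-6) = 0.05225 rad.

2.99°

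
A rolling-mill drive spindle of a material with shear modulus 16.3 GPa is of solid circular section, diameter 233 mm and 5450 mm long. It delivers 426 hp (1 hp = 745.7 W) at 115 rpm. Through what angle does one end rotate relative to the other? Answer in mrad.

ω = 2π·115/60 = 12.04 rad/s, so T = P/ω = 426×745.7 / 12.04 = 26380 N·m.
J = πd⁴/32 = π(0.233)⁴/32 = 2.894×10^-4 m⁴.
θ = T·L/(G·J) = 26380 × 5.45 / (16.3×10⁹ × 2.894×10^-4) = 0.03048 rad.

30.5 mrad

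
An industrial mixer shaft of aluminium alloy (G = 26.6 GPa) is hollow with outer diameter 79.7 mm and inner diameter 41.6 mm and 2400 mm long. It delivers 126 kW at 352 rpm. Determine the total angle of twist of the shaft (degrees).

4.82°

ω = 2π·352/60 = 36.86 rad/s, so T = P/ω = 126×10³ / 36.86 = 3418 N·m.
J = π(d_o⁴ − d_i⁴)/32 = π(0.0797⁴ − 0.0416⁴)/32 = 3.667×10^-6 m⁴.
θ = T·L/(G·J) = 3418 × 2.40 / (26.6×10⁹ × 3.667×10^-6) = 0.08410 rad.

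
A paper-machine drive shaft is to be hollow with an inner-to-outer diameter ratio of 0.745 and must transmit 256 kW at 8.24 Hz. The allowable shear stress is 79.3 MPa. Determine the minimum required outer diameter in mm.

77.1 mm

ω = 2π·8.24 = 51.77 rad/s, so T = P/ω = 256×10³ / 51.77 = 4945 N·m.
For a hollow shaft with d_i/d_o = 0.745: τ_max = 16T/(π d_o³ (1−k⁴)), so d_o = [16T/(π τ_allow (1−k⁴))]^(1/3) = [16·4945/(π·7.93×10^7·0.6919)]^(1/3) = 0.07714 m.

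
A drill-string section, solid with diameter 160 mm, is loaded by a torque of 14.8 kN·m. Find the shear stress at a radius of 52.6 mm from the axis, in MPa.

J = πd⁴/32 = π(0.160)⁴/32 = 6.434×10^-5 m⁴.
Shear stress varies linearly with radius: τ = T·r/J = 14800 × 0.0526 / 6.434×10^-5 = 1.210×10^7 Pa.

12.1 MPa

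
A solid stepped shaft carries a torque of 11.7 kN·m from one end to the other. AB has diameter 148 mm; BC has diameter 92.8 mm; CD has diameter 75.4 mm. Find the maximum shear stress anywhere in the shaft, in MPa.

Under the same torque, τ_max = 16T/(πd³) is largest where d is smallest — segment CD (d = 75.4 mm).
τ_max = 16·11700/(π·(0.0754)³) = 1.390×10^8 Pa.

139 MPa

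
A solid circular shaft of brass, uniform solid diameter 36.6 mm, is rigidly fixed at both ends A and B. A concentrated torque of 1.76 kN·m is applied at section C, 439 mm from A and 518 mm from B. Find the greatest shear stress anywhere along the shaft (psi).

14400 psi

With uniform GJ and both ends fixed, compatibility θ_AC = θ_CB gives T_A·a = T_B·b, together with T_A + T_B = T₀.
T_A = T₀·b/(a+b) = 1760·518/957.0 = 952.6 N·m; T_B = 807.4 N·m.
τ in each portion: τ_AC = 9.90×10^7 Pa, τ_CB = 8.39×10^7 Pa; maximum is in AC.
τ_max = T_AC·r/J = 952.6·0.0183/1.76×10^-7 = 9.896×10^7 Pa.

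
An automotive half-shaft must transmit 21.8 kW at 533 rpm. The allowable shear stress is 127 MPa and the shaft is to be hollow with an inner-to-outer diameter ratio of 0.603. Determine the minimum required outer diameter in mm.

ω = 2π·533/60 = 55.82 rad/s, so T = P/ω = 21.8×10³ / 55.82 = 390.6 N·m.
For a hollow shaft with d_i/d_o = 0.603: τ_max = 16T/(π d_o³ (1−k⁴)), so d_o = [16T/(π τ_allow (1−k⁴))]^(1/3) = [16·390.6/(π·1.27×10^8·0.8678)]^(1/3) = 0.02623 m.

26.2 mm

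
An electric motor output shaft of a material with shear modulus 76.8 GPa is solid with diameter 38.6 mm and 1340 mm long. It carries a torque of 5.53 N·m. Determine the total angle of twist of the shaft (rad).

J = πd⁴/32 = π(0.0386)⁴/32 = 2.179×10^-7 m⁴.
θ = T·L/(G·J) = 5.530 × 1.34 / (76.8×10⁹ × 2.179×10^-7) = 4.427×10^-4 rad.

4.43e-4 rad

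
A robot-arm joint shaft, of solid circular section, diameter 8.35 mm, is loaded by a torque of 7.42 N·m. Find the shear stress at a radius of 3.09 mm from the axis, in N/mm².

J = πd⁴/32 = π(0.00835)⁴/32 = 4.772×10^-10 m⁴.
Shear stress varies linearly with radius: τ = T·r/J = 7.420 × 0.00309 / 4.772×10^-10 = 4.804×10^7 Pa.

48.0 N/mm²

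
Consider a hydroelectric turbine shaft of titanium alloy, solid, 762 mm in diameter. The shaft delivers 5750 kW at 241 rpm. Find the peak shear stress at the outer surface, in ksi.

ω = 2π·241/60 = 25.24 rad/s, so T = P/ω = 5750×10³ / 25.24 = 227800 N·m.
J = πd⁴/32 = π(0.762)⁴/32 = 0.03310 m⁴.
τ_max = T·r/J = 227800 × 0.381 / 0.03310 = 2.623×10^6 Pa.

0.380 ksi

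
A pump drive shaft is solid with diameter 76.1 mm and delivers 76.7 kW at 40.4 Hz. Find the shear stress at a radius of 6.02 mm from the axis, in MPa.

ω = 2π·40.4 = 253.8 rad/s, so T = P/ω = 76.7×10³ / 253.8 = 302.2 N·m.
J = πd⁴/32 = π(0.0761)⁴/32 = 3.293×10^-6 m⁴.
Shear stress varies linearly with radius: τ = T·r/J = 302.2 × 0.00602 / 3.293×10^-6 = 5.524×10^5 Pa.

0.552 MPa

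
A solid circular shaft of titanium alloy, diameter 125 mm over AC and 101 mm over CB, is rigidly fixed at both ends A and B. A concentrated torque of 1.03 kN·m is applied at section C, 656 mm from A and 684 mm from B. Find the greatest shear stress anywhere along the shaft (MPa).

Compatibility: T_A·a/J_AC = T_B·b/J_CB with T_A + T_B = T₀.
J_AC = 2.40×10^-5 m⁴, J_CB = 1.02×10^-5 m⁴, so T_A = T₀·(J_AC/a)/((J_AC/a)+(J_CB/b)) = 731.1 N·m, T_B = 298.9 N·m.
τ in each portion: τ_AC = 1.91×10^6 Pa, τ_CB = 1.48×10^6 Pa; maximum is in AC.
τ_max = T_AC·r/J = 731.1·0.0625/2.40×10^-5 = 1.906×10^6 Pa.

1.91 MPa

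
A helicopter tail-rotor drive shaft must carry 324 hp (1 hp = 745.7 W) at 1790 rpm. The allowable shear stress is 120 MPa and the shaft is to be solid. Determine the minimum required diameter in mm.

ω = 2π·1790/60 = 187.4 rad/s, so T = P/ω = 324×745.7 / 187.4 = 1289 N·m.
For a solid shaft τ_max = 16T/(πd³), so d = (16T/(π τ_allow))^(1/3) = (16·1289/(π·1.20×10^8))^(1/3) = 0.03796 m.

38.0 mm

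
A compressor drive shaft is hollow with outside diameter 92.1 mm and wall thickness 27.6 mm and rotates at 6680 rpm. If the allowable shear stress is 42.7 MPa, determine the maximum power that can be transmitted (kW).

J = π(d_o⁴ − d_i⁴)/32 = π(0.0921⁴ − 0.0369⁴)/32 = 6.882×10^-6 m⁴.
T_max = τ_allow·J/r = 4.27×10^7 × 6.882×10^-6 / 0.0460 = 6381 N·m.
ω = 2π·6680/60 = 699.5 rad/s, so P_max = T_max·ω = 4.464×10^6 W.

4460 kW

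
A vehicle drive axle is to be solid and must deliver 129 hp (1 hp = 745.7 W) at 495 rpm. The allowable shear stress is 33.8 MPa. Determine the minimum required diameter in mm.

ω = 2π·495/60 = 51.84 rad/s, so T = P/ω = 129×745.7 / 51.84 = 1856 N·m.
For a solid shaft τ_max = 16T/(πd³), so d = (16T/(π τ_allow))^(1/3) = (16·1856/(π·3.38×10^7))^(1/3) = 0.06539 m.

65.4 mm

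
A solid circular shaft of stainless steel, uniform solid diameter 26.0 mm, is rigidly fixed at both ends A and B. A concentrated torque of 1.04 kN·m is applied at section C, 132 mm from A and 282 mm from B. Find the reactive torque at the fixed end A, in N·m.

708 N·m

With uniform GJ and both ends fixed, compatibility θ_AC = θ_CB gives T_A·a = T_B·b, together with T_A + T_B = T₀.
T_A = T₀·b/(a+b) = 1040·282/414.0 = 708.4 N·m; T_B = 331.6 N·m.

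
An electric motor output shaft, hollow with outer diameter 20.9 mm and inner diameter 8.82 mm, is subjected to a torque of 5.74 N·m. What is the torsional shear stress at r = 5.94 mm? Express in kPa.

1880 kPa

J = π(d_o⁴ − d_i⁴)/32 = π(0.0209⁴ − 0.00882⁴)/32 = 1.814×10^-8 m⁴.
Shear stress varies linearly with radius: τ = T·r/J = 5.740 × 0.00594 / 1.814×10^-8 = 1.880×10^6 Pa.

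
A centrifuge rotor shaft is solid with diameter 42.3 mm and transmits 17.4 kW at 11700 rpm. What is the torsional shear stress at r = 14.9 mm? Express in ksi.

0.0976 ksi

ω = 2π·11700/60 = 1225 rad/s, so T = P/ω = 17.4×10³ / 1225 = 14.20 N·m.
J = πd⁴/32 = π(0.0423)⁴/32 = 3.143×10^-7 m⁴.
Shear stress varies linearly with radius: τ = T·r/J = 14.20 × 0.0149 / 3.143×10^-7 = 6.732×10^5 Pa.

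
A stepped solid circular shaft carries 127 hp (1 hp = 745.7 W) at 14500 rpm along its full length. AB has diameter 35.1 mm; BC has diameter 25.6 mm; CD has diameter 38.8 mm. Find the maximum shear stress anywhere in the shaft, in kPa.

18900 kPa

ω = 2π·14500/60 = 1518 rad/s, so T = P/ω = 127×745.7 / 1518 = 62.37 N·m.
Under the same torque, τ_max = 16T/(πd³) is largest where d is smallest — segment BC (d = 25.6 mm).
τ_max = 16·62.37/(π·(0.0256)³) = 1.893×10^7 Pa.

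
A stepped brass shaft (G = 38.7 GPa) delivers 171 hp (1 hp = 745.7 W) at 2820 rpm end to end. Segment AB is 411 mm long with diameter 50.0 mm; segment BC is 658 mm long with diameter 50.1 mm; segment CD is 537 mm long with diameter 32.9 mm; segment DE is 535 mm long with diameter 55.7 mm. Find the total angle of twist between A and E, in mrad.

77.8 mrad

ω = 2π·2820/60 = 295.3 rad/s, so T = P/ω = 171×745.7 / 295.3 = 431.8 N·m.
J_AB = π(0.0500)⁴/32 = 6.14×10^-7 m⁴; J_BC = π(0.0501)⁴/32 = 6.19×10^-7 m⁴; J_CD = π(0.0329)⁴/32 = 1.15×10^-7 m⁴; J_DE = π(0.0557)⁴/32 = 9.45×10^-7 m⁴.
θ = (T/G)·Σ L_i/J_i = (431.8/38.7×10⁹)·(0.411/6.14×10^-7 + 0.658/6.19×10^-7 + 0.537/1.15×10^-7 + 0.535/9.45×10^-7) = 0.07775 rad.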